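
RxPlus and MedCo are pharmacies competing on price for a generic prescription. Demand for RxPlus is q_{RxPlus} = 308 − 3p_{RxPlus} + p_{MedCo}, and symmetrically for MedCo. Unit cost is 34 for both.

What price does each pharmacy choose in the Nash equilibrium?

RxPlus's profit: π = (p_{RxPlus} − 34)(308 − 3p_{RxPlus} + p_{MedCo}).
∂π/∂p_{RxPlus} = 410 − 6p_{RxPlus} + p_{MedCo} = 0 ⇒ p_{RxPlus} = 205/3 + (1/6)p_{MedCo}.
The game is symmetric, so in equilibrium p_{MedCo} = p_{RxPlus}: the reaction function gives (5/6)p_{RxPlus} = 205/3, hence p_{RxPlus} = 82.

82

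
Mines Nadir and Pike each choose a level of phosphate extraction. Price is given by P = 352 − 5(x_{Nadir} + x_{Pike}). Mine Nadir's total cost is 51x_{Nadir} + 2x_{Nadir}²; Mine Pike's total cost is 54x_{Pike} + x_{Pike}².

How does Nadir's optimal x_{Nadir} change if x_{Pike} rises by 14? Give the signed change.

-5

Mine Nadir's profit: π = x_{Nadir}(352 − 5(x_{Nadir} + x_{Pike})) − 51x_{Nadir} − 2x_{Nadir}².
∂π/∂x_{Nadir} = 301 − 14x_{Nadir} − 5x_{Pike} = 0, so x_{Nadir} = 21.5 − (5/14)x_{Pike}.
The reaction-function slope is −5/14, so a 14-unit rise in x_{Pike} moves x_{Nadir} by −5/14 × 14 = −5. Nadir's best response falls — the actions are strategic substitutes.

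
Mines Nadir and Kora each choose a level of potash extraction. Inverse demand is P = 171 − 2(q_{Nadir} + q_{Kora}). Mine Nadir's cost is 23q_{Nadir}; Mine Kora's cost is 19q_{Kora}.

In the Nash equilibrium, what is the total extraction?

Mine Nadir's profit: π = q_{Nadir}(171 − 2(q_{Nadir} + q_{Kora})) − 23q_{Nadir}.
∂π/∂q_{Nadir} = 148 − 4q_{Nadir} − 2q_{Kora} = 0, so q_{Nadir} = 37 − 0.5q_{Kora}.
By the same steps for Kora: q_{Kora} = 38 − 0.5q_{Nadir}.
Plugging q_{Kora} into Nadir's best response: q_{Nadir} = 37 − 0.5(38 − 0.5q_{Nadir}) ⇒ 0.75q_{Nadir} = 18, so q_{Nadir} = 24.
Then q_{Kora} = 38 − 0.5·24 = 26.
Total extraction: 24 + 26 = 50.

50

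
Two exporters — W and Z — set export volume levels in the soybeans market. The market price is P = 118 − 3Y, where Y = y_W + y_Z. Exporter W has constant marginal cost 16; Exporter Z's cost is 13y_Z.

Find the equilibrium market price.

Exporter W's profit: π = y_W(118 − 3(y_W + y_Z)) − 16y_W.
∂π/∂y_W = 102 − 6y_W − 3y_Z = 0, so y_W = 17 − 0.5y_Z.
By the same steps for Z: y_Z = 17.5 − 0.5y_W.
Plugging y_Z into W's best response: y_W = 17 − 0.5(17.5 − 0.5y_W) ⇒ 0.75y_W = 8.25, so y_W = 11.
Then y_Z = 17.5 − 0.5·11 = 12.
Equilibrium price: P = 118 − 3·23 = 49.

49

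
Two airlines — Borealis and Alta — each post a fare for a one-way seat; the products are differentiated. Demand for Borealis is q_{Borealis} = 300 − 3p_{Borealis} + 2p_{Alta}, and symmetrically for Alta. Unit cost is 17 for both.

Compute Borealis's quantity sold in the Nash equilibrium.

212.25

Borealis's profit: π = (p_{Borealis} − 17)(300 − 3p_{Borealis} + 2p_{Alta}).
∂π/∂p_{Borealis} = 351 − 6p_{Borealis} + 2p_{Alta} = 0 ⇒ p_{Borealis} = 58.5 + (1/3)p_{Alta}.
Setting p_{Borealis} = p_{Alta} in the reaction function: p_{Borealis} = 58.5 + (1/3)p_{Borealis}, so p_{Borealis} = 58.5 / (2/3) = 87.75.
q_{Borealis} = 300 − 3·87.75 + 2·87.75 = 212.25.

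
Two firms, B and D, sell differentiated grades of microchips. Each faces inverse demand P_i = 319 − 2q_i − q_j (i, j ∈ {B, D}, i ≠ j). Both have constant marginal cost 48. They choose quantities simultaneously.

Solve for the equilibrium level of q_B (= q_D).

Firm B's profit: π = q_B(319 − 2q_B − q_D) − 48q_B.
∂π/∂q_B = 271 − 4q_B − q_D = 0 ⇒ q_B = 67.75 − 0.25q_D.
Setting q_B = q_D in the reaction function: q_B = 67.75 − 0.25q_B, so q_B = 67.75 / 1.25 = 54.2.

54.2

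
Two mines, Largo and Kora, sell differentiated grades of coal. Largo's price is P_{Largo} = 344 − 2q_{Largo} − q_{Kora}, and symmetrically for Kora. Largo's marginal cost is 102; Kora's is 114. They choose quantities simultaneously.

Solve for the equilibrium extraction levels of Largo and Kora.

Mine Largo's profit: π = q_{Largo}(344 − 2q_{Largo} − q_{Kora}) − 102q_{Largo}.
∂π/∂q_{Largo} = 242 − 4q_{Largo} − q_{Kora} = 0 ⇒ q_{Largo} = 60.5 − 0.25q_{Kora}.
Similarly q_{Kora} = 57.5 − 0.25q_{Largo}.
Substituting the second reaction function into the first: q_{Largo} = 60.5 − 0.25(57.5 − 0.25q_{Largo}), which gives 0.9375q_{Largo} = 46.125 ⇒ q_{Largo} = 49.2.
Then q_{Kora} = 57.5 − 0.25·49.2 = 45.2.

49.2, 45.2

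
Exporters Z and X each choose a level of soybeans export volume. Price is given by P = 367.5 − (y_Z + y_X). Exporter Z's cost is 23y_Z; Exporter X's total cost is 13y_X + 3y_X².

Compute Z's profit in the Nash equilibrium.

Exporter Z's profit: π = y_Z(367.5 − (y_Z + y_X)) − 23y_Z.
∂π/∂y_Z = 344.5 − 2y_Z − y_X = 0, so y_Z = 172.25 − 0.5y_X.
For X: ∂π/∂y_X = 354.5 − 8y_X − y_Z = 0 ⇒ y_X = 44.3125 − 0.125y_Z.
Solving the two reaction functions simultaneously: (1 − (−0.5)(−0.125))y_Z = 172.25 − 0.5·44.3125, so 0.9375y_Z = 4803/32 and y_Z = 160.1.
Then y_X = 44.3125 − 0.125·160.1 = 24.3.
Price P = 367.5 − 184.4 = 183.1.
Z's profit: (183.1 − 23)·160.1 = 25632.01.

25632.01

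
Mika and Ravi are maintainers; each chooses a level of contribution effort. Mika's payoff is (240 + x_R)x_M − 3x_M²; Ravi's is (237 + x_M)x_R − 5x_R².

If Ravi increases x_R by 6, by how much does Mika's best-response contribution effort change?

1

Expanding Mika's payoff: 240x_M + x_Rx_M − 3x_M².
∂π/∂x_M = 240 + x_R − 6x_M = 0, so x_M = 40 + (1/6)x_R.
The reaction-function slope is 1/6, so a 6-unit rise in x_R moves x_M by 1/6 × 6 = 1. Mika's best response rises — the actions are strategic complements.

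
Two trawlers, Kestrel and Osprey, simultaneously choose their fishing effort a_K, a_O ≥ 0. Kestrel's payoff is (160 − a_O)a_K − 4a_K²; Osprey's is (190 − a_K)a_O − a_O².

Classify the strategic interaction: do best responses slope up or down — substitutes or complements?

Expanding Kestrel's payoff: 160a_K − a_Oa_K − 4a_K².
∂π/∂a_K = 160 − a_O − 8a_K = 0, so a_K = 20 − 0.125a_O.
The best-response slope da_K/da_O = −0.125 < 0: the reaction function is downward-sloping, so the choices are strategic substitutes.

strategic substitutes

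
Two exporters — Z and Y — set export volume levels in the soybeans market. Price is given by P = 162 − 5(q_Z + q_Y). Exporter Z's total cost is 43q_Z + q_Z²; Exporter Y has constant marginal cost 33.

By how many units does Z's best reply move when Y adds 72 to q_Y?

-30

Exporter Z's profit: π = q_Z(162 − 5(q_Z + q_Y)) − 43q_Z − q_Z².
∂π/∂q_Z = 119 − 12q_Z − 5q_Y = 0, so q_Z = 119/12 − (5/12)q_Y.
The reaction-function slope is −5/12, so a 72-unit rise in q_Y moves q_Z by −5/12 × 72 = −30. Z's best response falls — the actions are strategic substitutes.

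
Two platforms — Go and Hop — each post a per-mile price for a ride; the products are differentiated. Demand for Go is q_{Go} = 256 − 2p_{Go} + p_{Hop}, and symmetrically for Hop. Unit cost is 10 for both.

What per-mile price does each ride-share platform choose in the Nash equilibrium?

Go's profit: π = (p_{Go} − 10)(256 − 2p_{Go} + p_{Hop}).
∂π/∂p_{Go} = 276 − 4p_{Go} + p_{Hop} = 0 ⇒ p_{Go} = 69 + 0.25p_{Hop}.
The game is symmetric, so in equilibrium p_{Hop} = p_{Go}: the reaction function gives 0.75p_{Go} = 69, hence p_{Go} = 92.

92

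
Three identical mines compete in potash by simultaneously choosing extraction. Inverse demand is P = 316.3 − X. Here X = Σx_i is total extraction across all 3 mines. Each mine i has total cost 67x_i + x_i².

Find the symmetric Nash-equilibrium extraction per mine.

A representative mine's profit is π_i = x_i(316.3 − X) − 67x_i − x_i², with X = x_i + Σ_{j≠i} x_j.
First-order condition: 249.3 − 4x_i − Σ_{j≠i} x_j = 0.
Imposing symmetry (x_j = x for all j) turns Σ_{j≠i} x_j into 2x, so 249.3 = 6x and x = 41.55.

41.55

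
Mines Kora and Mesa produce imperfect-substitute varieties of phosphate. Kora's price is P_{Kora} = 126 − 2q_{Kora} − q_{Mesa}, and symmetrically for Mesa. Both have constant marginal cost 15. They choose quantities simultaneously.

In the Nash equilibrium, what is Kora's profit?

Mine Kora's profit: π = q_{Kora}(126 − 2q_{Kora} − q_{Mesa}) − 15q_{Kora}.
∂π/∂q_{Kora} = 111 − 4q_{Kora} − q_{Mesa} = 0 ⇒ q_{Kora} = 27.75 − 0.25q_{Mesa}.
By symmetry q_{Mesa} = q_{Kora}; substituting into the reaction function, 1.25q_{Kora} = 27.75 and q_{Kora} = 22.2.
P_{Kora} = 126 − 2·22.2 − 22.2 = 59.4.
Profit = (59.4 − 15)·22.2 = 985.68.

985.68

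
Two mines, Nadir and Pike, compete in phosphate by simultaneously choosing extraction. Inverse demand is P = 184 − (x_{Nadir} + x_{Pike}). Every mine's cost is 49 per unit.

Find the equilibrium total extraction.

90

Mine Nadir's profit: π = x_{Nadir}(184 − (x_{Nadir} + x_{Pike})) − 49x_{Nadir}.
∂π/∂x_{Nadir} = 135 − 2x_{Nadir} − x_{Pike} = 0, so x_{Nadir} = 67.5 − 0.5x_{Pike}.
Setting x_{Nadir} = x_{Pike} in the reaction function: x_{Nadir} = 67.5 − 0.5x_{Nadir}, so x_{Nadir} = 67.5 / 1.5 = 45.
Total extraction: 45 + 45 = 90.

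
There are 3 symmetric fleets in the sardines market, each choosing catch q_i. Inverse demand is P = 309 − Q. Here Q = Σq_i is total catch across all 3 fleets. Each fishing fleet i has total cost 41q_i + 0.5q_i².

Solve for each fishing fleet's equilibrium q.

A representative fishing fleet's profit is π_i = q_i(309 − Q) − 41q_i − 0.5q_i², with Q = q_i + Σ_{j≠i} q_j.
First-order condition: 268 − 3q_i − Σ_{j≠i} q_j = 0.
Imposing symmetry (q_j = q for all j) turns Σ_{j≠i} q_j into 2q, so 268 = 5q and q = 53.6.

53.6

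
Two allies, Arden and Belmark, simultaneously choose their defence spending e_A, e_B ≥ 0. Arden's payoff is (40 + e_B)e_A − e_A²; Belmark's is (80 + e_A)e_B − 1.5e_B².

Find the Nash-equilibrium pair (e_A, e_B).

Expanding Arden's payoff: 40e_A + e_Be_A − e_A².
∂π/∂e_A = 40 + e_B − 2e_A = 0, so e_A = 20 + 0.5e_B.
Likewise for Belmark: e_B = 80/3 + (1/3)e_A.
Substituting the second reaction function into the first: e_A = 20 + 0.5(80/3 + (1/3)e_A), which gives (5/6)e_A = 100/3 ⇒ e_A = 40.
Then e_B = 80/3 + (1/3)·40 = 40.

40, 40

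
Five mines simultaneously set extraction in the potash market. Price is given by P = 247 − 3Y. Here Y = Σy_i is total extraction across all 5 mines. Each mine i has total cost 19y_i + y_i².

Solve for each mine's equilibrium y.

11.4

A representative mine's profit is π_i = y_i(247 − 3Y) − 19y_i − y_i², with Y = y_i + Σ_{j≠i} y_j.
First-order condition: 228 − 8y_i − 3Σ_{j≠i} y_j = 0.
In a symmetric equilibrium every mine chooses the same y, so Σ_{j≠i} y_j = 4y. The condition becomes 228 − 20y = 0, giving y = 228/20 = 11.4.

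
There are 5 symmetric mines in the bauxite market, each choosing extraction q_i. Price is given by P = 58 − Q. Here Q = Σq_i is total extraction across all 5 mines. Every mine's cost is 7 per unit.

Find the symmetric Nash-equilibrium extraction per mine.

A representative mine's profit is π_i = q_i(58 − Q) − 7q_i, with Q = q_i + Σ_{j≠i} q_j.
First-order condition: 51 − 2q_i − Σ_{j≠i} q_j = 0.
Imposing symmetry (q_j = q for all j) turns Σ_{j≠i} q_j into 4q, so 51 = 6q and q = 8.5.

8.5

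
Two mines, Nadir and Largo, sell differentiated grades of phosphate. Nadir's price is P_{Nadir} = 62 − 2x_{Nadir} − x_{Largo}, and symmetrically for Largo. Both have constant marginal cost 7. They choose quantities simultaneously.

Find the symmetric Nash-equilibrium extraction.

11

Mine Nadir's profit: π = x_{Nadir}(62 − 2x_{Nadir} − x_{Largo}) − 7x_{Nadir}.
∂π/∂x_{Nadir} = 55 − 4x_{Nadir} − x_{Largo} = 0 ⇒ x_{Nadir} = 13.75 − 0.25x_{Largo}.
By symmetry x_{Largo} = x_{Nadir}; substituting into the reaction function, 1.25x_{Nadir} = 13.75 and x_{Nadir} = 11.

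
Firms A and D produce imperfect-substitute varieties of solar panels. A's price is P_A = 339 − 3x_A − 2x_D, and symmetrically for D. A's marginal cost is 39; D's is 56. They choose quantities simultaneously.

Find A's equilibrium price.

154.6875

Firm A's profit: π = x_A(339 − 3x_A − 2x_D) − 39x_A.
∂π/∂x_A = 300 − 6x_A − 2x_D = 0 ⇒ x_A = 50 − (1/3)x_D.
Similarly x_D = 283/6 − (1/3)x_A.
Substituting the second reaction function into the first: x_A = 50 − (1/3)(283/6 − (1/3)x_A), which gives (8/9)x_A = 617/18 ⇒ x_A = 38.5625.
Then x_D = 283/6 − (1/3)·38.5625 = 34.3125.
P_A = 339 − 3·38.5625 − 2·34.3125 = 154.6875.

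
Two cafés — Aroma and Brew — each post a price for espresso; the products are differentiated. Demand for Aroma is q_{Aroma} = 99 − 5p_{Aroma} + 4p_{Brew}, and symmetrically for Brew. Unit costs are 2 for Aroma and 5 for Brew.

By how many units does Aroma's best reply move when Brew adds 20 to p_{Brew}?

8

Aroma's profit: π = (p_{Aroma} − 2)(99 − 5p_{Aroma} + 4p_{Brew}).
∂π/∂p_{Aroma} = 109 − 10p_{Aroma} + 4p_{Brew} = 0 ⇒ p_{Aroma} = 10.9 + 0.4p_{Brew}.
The reaction-function slope is 0.4, so a 20-unit rise in p_{Brew} moves p_{Aroma} by 0.4 × 20 = 8. Aroma's best response rises — the actions are strategic complements.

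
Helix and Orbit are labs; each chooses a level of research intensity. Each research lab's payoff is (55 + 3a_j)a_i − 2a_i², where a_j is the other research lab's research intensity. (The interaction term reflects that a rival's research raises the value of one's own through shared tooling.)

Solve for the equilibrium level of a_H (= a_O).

55

Helix's payoff is (55 + 3a_O)a_H − 2a_H².
∂π/∂a_H = 55 + 3a_O − 4a_H = 0, so a_H = 13.75 + 0.75a_O.
By symmetry a_O = a_H; substituting into the reaction function, 0.25a_H = 13.75 and a_H = 55.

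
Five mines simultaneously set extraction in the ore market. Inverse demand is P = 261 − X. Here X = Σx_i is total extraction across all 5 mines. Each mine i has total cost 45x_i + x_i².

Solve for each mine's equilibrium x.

27

A representative mine's profit is π_i = x_i(261 − X) − 45x_i − x_i², with X = x_i + Σ_{j≠i} x_j.
First-order condition: 216 − 4x_i − Σ_{j≠i} x_j = 0.
In a symmetric equilibrium every mine chooses the same x, so Σ_{j≠i} x_j = 4x. The condition becomes 216 − 8x = 0, giving x = 216/8 = 27.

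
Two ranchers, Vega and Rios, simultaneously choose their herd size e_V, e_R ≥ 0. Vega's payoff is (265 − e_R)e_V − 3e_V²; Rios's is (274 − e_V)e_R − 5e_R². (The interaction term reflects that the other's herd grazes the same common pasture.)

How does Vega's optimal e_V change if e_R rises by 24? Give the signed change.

Expanding Vega's payoff: 265e_V − e_Re_V − 3e_V².
∂π/∂e_V = 265 − e_R − 6e_V = 0, so e_V = 265/6 − (1/6)e_R.
The reaction-function slope is −1/6, so a 24-unit rise in e_R moves e_V by −1/6 × 24 = −4. Vega's best response falls — the actions are strategic substitutes.

-4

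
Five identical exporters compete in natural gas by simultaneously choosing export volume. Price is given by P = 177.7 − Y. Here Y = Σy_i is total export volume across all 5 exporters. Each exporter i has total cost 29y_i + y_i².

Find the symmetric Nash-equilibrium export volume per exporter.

18.5875

A representative exporter's profit is π_i = y_i(177.7 − Y) − 29y_i − y_i², with Y = y_i + Σ_{j≠i} y_j.
First-order condition: 148.7 − 4y_i − Σ_{j≠i} y_j = 0.
With identical exporters, set every y_j = y: then 148.7 − 4y − 4y = 0, i.e. y = 148.7/8 = 18.5875.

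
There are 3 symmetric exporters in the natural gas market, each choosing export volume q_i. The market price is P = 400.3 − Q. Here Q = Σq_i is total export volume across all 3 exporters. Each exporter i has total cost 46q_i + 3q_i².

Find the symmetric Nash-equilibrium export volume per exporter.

A representative exporter's profit is π_i = q_i(400.3 − Q) − 46q_i − 3q_i², with Q = q_i + Σ_{j≠i} q_j.
First-order condition: 354.3 − 8q_i − Σ_{j≠i} q_j = 0.
In a symmetric equilibrium every exporter chooses the same q, so Σ_{j≠i} q_j = 2q. The condition becomes 354.3 − 10q = 0, giving q = 354.3/10 = 35.43.

35.43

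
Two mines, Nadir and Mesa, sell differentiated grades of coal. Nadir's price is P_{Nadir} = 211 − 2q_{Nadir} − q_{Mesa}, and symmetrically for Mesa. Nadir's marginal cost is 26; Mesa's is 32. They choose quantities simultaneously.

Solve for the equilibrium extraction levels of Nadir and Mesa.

Mine Nadir's profit: π = q_{Nadir}(211 − 2q_{Nadir} − q_{Mesa}) − 26q_{Nadir}.
∂π/∂q_{Nadir} = 185 − 4q_{Nadir} − q_{Mesa} = 0 ⇒ q_{Nadir} = 46.25 − 0.25q_{Mesa}.
Similarly q_{Mesa} = 44.75 − 0.25q_{Nadir}.
Plugging q_{Mesa} into Nadir's best response: q_{Nadir} = 46.25 − 0.25(44.75 − 0.25q_{Nadir}) ⇒ 0.9375q_{Nadir} = 35.0625, so q_{Nadir} = 37.4.
Then q_{Mesa} = 44.75 − 0.25·37.4 = 35.4.

37.4, 35.4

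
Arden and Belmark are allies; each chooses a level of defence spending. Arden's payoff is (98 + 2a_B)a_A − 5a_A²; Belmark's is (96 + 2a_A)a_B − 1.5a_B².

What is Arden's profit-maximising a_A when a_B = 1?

10

Expanding Arden's payoff: 98a_A + 2a_Ba_A − 5a_A².
∂π/∂a_A = 98 + 2a_B − 10a_A = 0, so a_A = 9.8 + 0.2a_B.
At a_B = 1: a_A = 9.8 + 0.2·1 = 10.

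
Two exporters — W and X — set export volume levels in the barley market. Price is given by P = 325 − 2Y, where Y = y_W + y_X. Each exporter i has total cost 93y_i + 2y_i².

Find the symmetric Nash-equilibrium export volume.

23.2

Exporter W's profit: π = y_W(325 − 2(y_W + y_X)) − 93y_W − 2y_W².
∂π/∂y_W = 232 − 8y_W − 2y_X = 0, so y_W = 29 − 0.25y_X.
The game is symmetric, so in equilibrium y_X = y_W: the reaction function gives 1.25y_W = 29, hence y_W = 23.2.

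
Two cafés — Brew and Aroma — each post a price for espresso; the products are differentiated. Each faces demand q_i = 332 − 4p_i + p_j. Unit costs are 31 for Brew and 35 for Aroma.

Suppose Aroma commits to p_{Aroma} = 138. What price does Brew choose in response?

Brew's profit: π = (p_{Brew} − 31)(332 − 4p_{Brew} + p_{Aroma}).
∂π/∂p_{Brew} = 456 − 8p_{Brew} + p_{Aroma} = 0 ⇒ p_{Brew} = 57 + 0.125p_{Aroma}.
At p_{Aroma} = 138: p_{Brew} = 57 + 0.125·138 = 74.25.

74.25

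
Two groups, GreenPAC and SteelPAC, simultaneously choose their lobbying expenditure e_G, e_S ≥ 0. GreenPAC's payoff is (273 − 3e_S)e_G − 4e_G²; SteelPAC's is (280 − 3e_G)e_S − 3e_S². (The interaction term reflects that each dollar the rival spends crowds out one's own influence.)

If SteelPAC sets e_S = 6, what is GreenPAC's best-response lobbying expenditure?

31.875

Expanding GreenPAC's payoff: 273e_G − 3e_Se_G − 4e_G².
∂π/∂e_G = 273 − 3e_S − 8e_G = 0, so e_G = 34.125 − 0.375e_S.
At e_S = 6: e_G = 34.125 − 0.375·6 = 31.875.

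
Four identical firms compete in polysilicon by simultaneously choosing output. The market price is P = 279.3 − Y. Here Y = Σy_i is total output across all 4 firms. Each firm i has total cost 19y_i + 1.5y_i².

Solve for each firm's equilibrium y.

A representative firm's profit is π_i = y_i(279.3 − Y) − 19y_i − 1.5y_i², with Y = y_i + Σ_{j≠i} y_j.
First-order condition: 260.3 − 5y_i − Σ_{j≠i} y_j = 0.
In a symmetric equilibrium every firm chooses the same y, so Σ_{j≠i} y_j = 3y. The condition becomes 260.3 − 8y = 0, giving y = 260.3/8 = 32.5375.

32.5375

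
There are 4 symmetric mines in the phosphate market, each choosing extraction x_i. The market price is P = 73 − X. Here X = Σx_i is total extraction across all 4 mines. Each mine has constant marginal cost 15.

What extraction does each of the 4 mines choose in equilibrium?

A representative mine's profit is π_i = x_i(73 − X) − 15x_i, with X = x_i + Σ_{j≠i} x_j.
First-order condition: 58 − 2x_i − Σ_{j≠i} x_j = 0.
With identical mines, set every x_j = x: then 58 − 2x − 3x = 0, i.e. x = 58/5 = 11.6.

11.6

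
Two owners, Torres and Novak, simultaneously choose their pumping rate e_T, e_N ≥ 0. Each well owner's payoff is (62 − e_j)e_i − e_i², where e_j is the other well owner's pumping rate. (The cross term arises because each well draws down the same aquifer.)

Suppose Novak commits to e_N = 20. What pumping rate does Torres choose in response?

21

Torres's payoff is (62 − e_N)e_T − e_T².
∂π/∂e_T = 62 − e_N − 2e_T = 0, so e_T = 31 − 0.5e_N.
At e_N = 20: e_T = 31 − 0.5·20 = 21.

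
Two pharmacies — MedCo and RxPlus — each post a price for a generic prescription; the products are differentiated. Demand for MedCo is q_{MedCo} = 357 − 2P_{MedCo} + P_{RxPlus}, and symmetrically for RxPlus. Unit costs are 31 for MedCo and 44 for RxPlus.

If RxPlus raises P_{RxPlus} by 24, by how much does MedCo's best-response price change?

6

MedCo's profit: π = (P_{MedCo} − 31)(357 − 2P_{MedCo} + P_{RxPlus}).
∂π/∂P_{MedCo} = 419 − 4P_{MedCo} + P_{RxPlus} = 0 ⇒ P_{MedCo} = 104.75 + 0.25P_{RxPlus}.
The reaction-function slope is 0.25, so a 24-unit rise in P_{RxPlus} moves P_{MedCo} by 0.25 × 24 = 6. MedCo's best response rises — the actions are strategic complements.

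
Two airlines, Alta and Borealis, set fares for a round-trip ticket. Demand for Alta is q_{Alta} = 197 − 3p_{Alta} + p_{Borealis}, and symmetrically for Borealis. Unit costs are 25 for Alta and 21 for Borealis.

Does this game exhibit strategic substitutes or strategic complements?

Alta's profit: π = (p_{Alta} − 25)(197 − 3p_{Alta} + p_{Borealis}).
∂π/∂p_{Alta} = 272 − 6p_{Alta} + p_{Borealis} = 0 ⇒ p_{Alta} = 136/3 + (1/6)p_{Borealis}.
The best-response slope dp_{Alta}/dp_{Borealis} = 1/6 > 0: the reaction function is upward-sloping, so the choices are strategic complements.

strategic complements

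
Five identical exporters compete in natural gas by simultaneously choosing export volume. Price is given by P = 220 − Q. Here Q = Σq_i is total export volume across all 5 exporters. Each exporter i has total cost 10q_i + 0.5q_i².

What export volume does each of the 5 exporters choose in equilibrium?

30

A representative exporter's profit is π_i = q_i(220 − Q) − 10q_i − 0.5q_i², with Q = q_i + Σ_{j≠i} q_j.
First-order condition: 210 − 3q_i − Σ_{j≠i} q_j = 0.
In a symmetric equilibrium every exporter chooses the same q, so Σ_{j≠i} q_j = 4q. The condition becomes 210 − 7q = 0, giving q = 210/7 = 30.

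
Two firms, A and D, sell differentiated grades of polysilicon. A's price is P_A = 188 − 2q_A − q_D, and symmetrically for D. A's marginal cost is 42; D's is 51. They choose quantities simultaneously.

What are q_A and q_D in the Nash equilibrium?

29.8, 26.8

Firm A's profit: π = q_A(188 − 2q_A − q_D) − 42q_A.
∂π/∂q_A = 146 − 4q_A − q_D = 0 ⇒ q_A = 36.5 − 0.25q_D.
Similarly q_D = 34.25 − 0.25q_A.
Substituting the second reaction function into the first: q_A = 36.5 − 0.25(34.25 − 0.25q_A), which gives 0.9375q_A = 27.9375 ⇒ q_A = 29.8.
Then q_D = 34.25 − 0.25·29.8 = 26.8.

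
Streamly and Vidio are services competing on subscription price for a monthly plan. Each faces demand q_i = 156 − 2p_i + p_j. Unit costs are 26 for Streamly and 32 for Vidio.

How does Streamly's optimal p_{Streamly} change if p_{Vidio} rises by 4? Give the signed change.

Streamly's profit: π = (p_{Streamly} − 26)(156 − 2p_{Streamly} + p_{Vidio}).
∂π/∂p_{Streamly} = 208 − 4p_{Streamly} + p_{Vidio} = 0 ⇒ p_{Streamly} = 52 + 0.25p_{Vidio}.
The reaction-function slope is 0.25, so a 4-unit rise in p_{Vidio} moves p_{Streamly} by 0.25 × 4 = 1. Streamly's best response rises — the actions are strategic complements.

1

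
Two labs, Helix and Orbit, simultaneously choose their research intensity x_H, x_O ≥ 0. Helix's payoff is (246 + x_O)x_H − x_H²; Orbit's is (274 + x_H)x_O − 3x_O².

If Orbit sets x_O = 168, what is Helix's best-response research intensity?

207

Expanding Helix's payoff: 246x_H + x_Ox_H − x_H².
∂π/∂x_H = 246 + x_O − 2x_H = 0, so x_H = 123 + 0.5x_O.
At x_O = 168: x_H = 123 + 0.5·168 = 207.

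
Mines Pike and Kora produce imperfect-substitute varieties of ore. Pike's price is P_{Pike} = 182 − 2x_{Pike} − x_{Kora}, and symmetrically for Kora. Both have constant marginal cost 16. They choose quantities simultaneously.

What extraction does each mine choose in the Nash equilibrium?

Mine Pike's profit: π = x_{Pike}(182 − 2x_{Pike} − x_{Kora}) − 16x_{Pike}.
∂π/∂x_{Pike} = 166 − 4x_{Pike} − x_{Kora} = 0 ⇒ x_{Pike} = 41.5 − 0.25x_{Kora}.
Setting x_{Pike} = x_{Kora} in the reaction function: x_{Pike} = 41.5 − 0.25x_{Pike}, so x_{Pike} = 41.5 / 1.25 = 33.2.

33.2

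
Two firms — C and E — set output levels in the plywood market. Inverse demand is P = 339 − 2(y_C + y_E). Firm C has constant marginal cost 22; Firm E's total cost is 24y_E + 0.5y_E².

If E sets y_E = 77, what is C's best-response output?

Firm C's profit: π = y_C(339 − 2(y_C + y_E)) − 22y_C.
∂π/∂y_C = 317 − 4y_C − 2y_E = 0, so y_C = 79.25 − 0.5y_E.
At y_E = 77: y_C = 79.25 − 0.5·77 = 40.75.

40.75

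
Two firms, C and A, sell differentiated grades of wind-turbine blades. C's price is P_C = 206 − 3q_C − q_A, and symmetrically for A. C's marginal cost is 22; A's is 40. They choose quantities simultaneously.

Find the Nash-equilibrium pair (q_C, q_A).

Firm C's profit: π = q_C(206 − 3q_C − q_A) − 22q_C.
∂π/∂q_C = 184 − 6q_C − q_A = 0 ⇒ q_C = 92/3 − (1/6)q_A.
Similarly q_A = 83/3 − (1/6)q_C.
Solving the two reaction functions simultaneously: (1 − (−1/6)(−1/6))q_C = 92/3 − (1/6)·(83/3), so (35/36)q_C = 469/18 and q_C = 26.8.
Then q_A = 83/3 − (1/6)·26.8 = 23.2.

26.8, 23.2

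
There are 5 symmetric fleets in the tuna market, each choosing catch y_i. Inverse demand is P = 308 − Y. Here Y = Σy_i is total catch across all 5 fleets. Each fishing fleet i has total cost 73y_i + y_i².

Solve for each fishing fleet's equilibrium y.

29.375

A representative fishing fleet's profit is π_i = y_i(308 − Y) − 73y_i − y_i², with Y = y_i + Σ_{j≠i} y_j.
First-order condition: 235 − 4y_i − Σ_{j≠i} y_j = 0.
Imposing symmetry (y_j = y for all j) turns Σ_{j≠i} y_j into 4y, so 235 = 8y and y = 29.375.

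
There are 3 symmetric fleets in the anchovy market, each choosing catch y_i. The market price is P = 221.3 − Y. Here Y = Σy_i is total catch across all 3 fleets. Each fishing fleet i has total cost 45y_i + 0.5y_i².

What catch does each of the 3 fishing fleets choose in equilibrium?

A representative fishing fleet's profit is π_i = y_i(221.3 − Y) − 45y_i − 0.5y_i², with Y = y_i + Σ_{j≠i} y_j.
First-order condition: 176.3 − 3y_i − Σ_{j≠i} y_j = 0.
With identical fishing fleets, set every y_j = y: then 176.3 − 3y − 2y = 0, i.e. y = 176.3/5 = 35.26.

35.26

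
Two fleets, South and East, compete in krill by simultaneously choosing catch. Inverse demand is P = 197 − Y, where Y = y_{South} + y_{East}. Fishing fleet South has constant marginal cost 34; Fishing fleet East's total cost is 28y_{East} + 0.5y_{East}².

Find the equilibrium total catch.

Fishing fleet South's profit: π = y_{South}(197 − (y_{South} + y_{East})) − 34y_{South}.
∂π/∂y_{South} = 163 − 2y_{South} − y_{East} = 0, so y_{South} = 81.5 − 0.5y_{East}.
For East: ∂π/∂y_{East} = 169 − 3y_{East} − y_{South} = 0 ⇒ y_{East} = 169/3 − (1/3)y_{South}.
Substituting the second reaction function into the first: y_{South} = 81.5 − 0.5(169/3 − (1/3)y_{South}), which gives (5/6)y_{South} = 160/3 ⇒ y_{South} = 64.
Then y_{East} = 169/3 − (1/3)·64 = 35.
Total catch: 64 + 35 = 99.

99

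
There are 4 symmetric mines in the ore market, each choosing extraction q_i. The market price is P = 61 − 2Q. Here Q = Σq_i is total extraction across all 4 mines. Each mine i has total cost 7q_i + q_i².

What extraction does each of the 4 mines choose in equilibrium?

4.5

A representative mine's profit is π_i = q_i(61 − 2Q) − 7q_i − q_i², with Q = q_i + Σ_{j≠i} q_j.
First-order condition: 54 − 6q_i − 2Σ_{j≠i} q_j = 0.
With identical mines, set every q_j = q: then 54 − 6q − 6q = 0, i.e. q = 54/12 = 4.5.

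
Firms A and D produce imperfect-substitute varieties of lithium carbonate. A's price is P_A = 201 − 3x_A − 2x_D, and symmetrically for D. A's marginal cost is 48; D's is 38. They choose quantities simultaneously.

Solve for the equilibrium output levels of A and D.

18.5, 21

Firm A's profit: π = x_A(201 − 3x_A − 2x_D) − 48x_A.
∂π/∂x_A = 153 − 6x_A − 2x_D = 0 ⇒ x_A = 25.5 − (1/3)x_D.
Similarly x_D = 163/6 − (1/3)x_A.
Plugging x_D into A's best response: x_A = 25.5 − (1/3)(163/6 − (1/3)x_A) ⇒ (8/9)x_A = 148/9, so x_A = 18.5.
Then x_D = 163/6 − (1/3)·18.5 = 21.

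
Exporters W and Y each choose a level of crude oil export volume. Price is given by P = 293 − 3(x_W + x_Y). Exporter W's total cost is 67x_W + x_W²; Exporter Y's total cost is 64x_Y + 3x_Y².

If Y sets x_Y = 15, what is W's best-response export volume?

Exporter W's profit: π = x_W(293 − 3(x_W + x_Y)) − 67x_W − x_W².
∂π/∂x_W = 226 − 8x_W − 3x_Y = 0, so x_W = 28.25 − 0.375x_Y.
At x_Y = 15: x_W = 28.25 − 0.375·15 = 22.625.

22.625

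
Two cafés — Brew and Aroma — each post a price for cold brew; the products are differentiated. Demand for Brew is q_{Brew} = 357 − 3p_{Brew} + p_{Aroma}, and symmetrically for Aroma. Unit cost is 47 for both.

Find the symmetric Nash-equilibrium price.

Brew's profit: π = (p_{Brew} − 47)(357 − 3p_{Brew} + p_{Aroma}).
∂π/∂p_{Brew} = 498 − 6p_{Brew} + p_{Aroma} = 0 ⇒ p_{Brew} = 83 + (1/6)p_{Aroma}.
The game is symmetric, so in equilibrium p_{Aroma} = p_{Brew}: the reaction function gives (5/6)p_{Brew} = 83, hence p_{Brew} = 99.6.

99.6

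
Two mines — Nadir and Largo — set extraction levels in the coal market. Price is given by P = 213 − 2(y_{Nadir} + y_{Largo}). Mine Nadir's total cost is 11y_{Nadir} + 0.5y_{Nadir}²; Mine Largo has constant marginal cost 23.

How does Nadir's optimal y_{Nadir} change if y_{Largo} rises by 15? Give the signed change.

Mine Nadir's profit: π = y_{Nadir}(213 − 2(y_{Nadir} + y_{Largo})) − 11y_{Nadir} − 0.5y_{Nadir}².
∂π/∂y_{Nadir} = 202 − 5y_{Nadir} − 2y_{Largo} = 0, so y_{Nadir} = 40.4 − 0.4y_{Largo}.
The reaction-function slope is −0.4, so a 15-unit rise in y_{Largo} moves y_{Nadir} by −0.4 × 15 = −6. Nadir's best response falls — the actions are strategic substitutes.

-6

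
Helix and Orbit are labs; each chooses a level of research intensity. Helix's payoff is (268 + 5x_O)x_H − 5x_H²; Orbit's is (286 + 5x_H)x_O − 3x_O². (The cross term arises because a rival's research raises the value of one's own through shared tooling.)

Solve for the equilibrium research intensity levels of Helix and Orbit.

Expanding Helix's payoff: 268x_H + 5x_Ox_H − 5x_H².
∂π/∂x_H = 268 + 5x_O − 10x_H = 0, so x_H = 26.8 + 0.5x_O.
Likewise for Orbit: x_O = 143/3 + (5/6)x_H.
Substituting the second reaction function into the first: x_H = 26.8 + 0.5(143/3 + (5/6)x_H), which gives (7/12)x_H = 1519/30 ⇒ x_H = 86.8.
Then x_O = 143/3 + (5/6)·86.8 = 120.

86.8, 120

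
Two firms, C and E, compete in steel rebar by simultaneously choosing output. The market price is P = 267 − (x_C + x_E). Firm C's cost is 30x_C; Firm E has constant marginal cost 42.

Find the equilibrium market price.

Firm C's profit: π = x_C(267 − (x_C + x_E)) − 30x_C.
∂π/∂x_C = 237 − 2x_C − x_E = 0, so x_C = 118.5 − 0.5x_E.
By the same steps for E: x_E = 112.5 − 0.5x_C.
Plugging x_E into C's best response: x_C = 118.5 − 0.5(112.5 − 0.5x_C) ⇒ 0.75x_C = 62.25, so x_C = 83.
Then x_E = 112.5 − 0.5·83 = 71.
Equilibrium price: P = 267 − 154 = 113.

113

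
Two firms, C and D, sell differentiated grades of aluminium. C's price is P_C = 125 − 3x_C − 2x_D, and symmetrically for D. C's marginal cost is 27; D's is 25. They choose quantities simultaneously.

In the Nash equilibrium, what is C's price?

Firm C's profit: π = x_C(125 − 3x_C − 2x_D) − 27x_C.
∂π/∂x_C = 98 − 6x_C − 2x_D = 0 ⇒ x_C = 49/3 − (1/3)x_D.
Similarly x_D = 50/3 − (1/3)x_C.
Substituting the second reaction function into the first: x_C = 49/3 − (1/3)(50/3 − (1/3)x_C), which gives (8/9)x_C = 97/9 ⇒ x_C = 12.125.
Then x_D = 50/3 − (1/3)·12.125 = 12.625.
P_C = 125 − 3·12.125 − 2·12.625 = 63.375.

63.375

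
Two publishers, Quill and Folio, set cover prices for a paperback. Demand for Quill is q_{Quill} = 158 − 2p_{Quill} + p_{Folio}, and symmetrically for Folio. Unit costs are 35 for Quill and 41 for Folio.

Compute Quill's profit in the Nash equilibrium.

3494.48

Quill's profit: π = (p_{Quill} − 35)(158 − 2p_{Quill} + p_{Folio}).
∂π/∂p_{Quill} = 228 − 4p_{Quill} + p_{Folio} = 0 ⇒ p_{Quill} = 57 + 0.25p_{Folio}.
Similarly p_{Folio} = 60 + 0.25p_{Quill}.
Plugging p_{Folio} into Quill's best response: p_{Quill} = 57 + 0.25(60 + 0.25p_{Quill}) ⇒ 0.9375p_{Quill} = 72, so p_{Quill} = 76.8.
Then p_{Folio} = 60 + 0.25·76.8 = 79.2.
q_{Quill} = 158 − 2·76.8 + 79.2 = 83.6.
Profit = (76.8 − 35)·83.6 = 3494.48.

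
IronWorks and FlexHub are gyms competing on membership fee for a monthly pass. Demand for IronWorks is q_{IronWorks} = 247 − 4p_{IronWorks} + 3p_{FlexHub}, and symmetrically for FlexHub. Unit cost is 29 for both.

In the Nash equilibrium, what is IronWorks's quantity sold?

174.4

IronWorks's profit: π = (p_{IronWorks} − 29)(247 − 4p_{IronWorks} + 3p_{FlexHub}).
∂π/∂p_{IronWorks} = 363 − 8p_{IronWorks} + 3p_{FlexHub} = 0 ⇒ p_{IronWorks} = 45.375 + 0.375p_{FlexHub}.
By symmetry p_{FlexHub} = p_{IronWorks}; substituting into the reaction function, 0.625p_{IronWorks} = 45.375 and p_{IronWorks} = 72.6.
q_{IronWorks} = 247 − 4·72.6 + 3·72.6 = 174.4.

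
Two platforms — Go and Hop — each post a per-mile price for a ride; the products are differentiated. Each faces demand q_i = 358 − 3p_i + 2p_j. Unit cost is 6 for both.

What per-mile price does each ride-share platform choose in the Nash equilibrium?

94

Go's profit: π = (p_{Go} − 6)(358 − 3p_{Go} + 2p_{Hop}).
∂π/∂p_{Go} = 376 − 6p_{Go} + 2p_{Hop} = 0 ⇒ p_{Go} = 188/3 + (1/3)p_{Hop}.
By symmetry p_{Hop} = p_{Go}; substituting into the reaction function, (2/3)p_{Go} = 188/3 and p_{Go} = 94.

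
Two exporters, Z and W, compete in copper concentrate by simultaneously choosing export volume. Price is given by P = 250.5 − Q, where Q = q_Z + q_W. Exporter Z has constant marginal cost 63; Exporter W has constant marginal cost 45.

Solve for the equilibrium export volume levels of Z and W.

Exporter Z's profit: π = q_Z(250.5 − (q_Z + q_W)) − 63q_Z.
∂π/∂q_Z = 187.5 − 2q_Z − q_W = 0, so q_Z = 93.75 − 0.5q_W.
By the same steps for W: q_W = 102.75 − 0.5q_Z.
Substituting the second reaction function into the first: q_Z = 93.75 − 0.5(102.75 − 0.5q_Z), which gives 0.75q_Z = 42.375 ⇒ q_Z = 56.5.
Then q_W = 102.75 − 0.5·56.5 = 74.5.

56.5, 74.5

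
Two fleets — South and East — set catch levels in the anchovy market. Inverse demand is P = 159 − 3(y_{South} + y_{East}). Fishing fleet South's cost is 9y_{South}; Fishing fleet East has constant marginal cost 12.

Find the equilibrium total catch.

Fishing fleet South's profit: π = y_{South}(159 − 3(y_{South} + y_{East})) − 9y_{South}.
∂π/∂y_{South} = 150 − 6y_{South} − 3y_{East} = 0, so y_{South} = 25 − 0.5y_{East}.
By the same steps for East: y_{East} = 24.5 − 0.5y_{South}.
Solving the two reaction functions simultaneously: (1 − (−0.5)(−0.5))y_{South} = 25 − 0.5·24.5, so 0.75y_{South} = 12.75 and y_{South} = 17.
Then y_{East} = 24.5 − 0.5·17 = 16.
Total catch: 17 + 16 = 33.

33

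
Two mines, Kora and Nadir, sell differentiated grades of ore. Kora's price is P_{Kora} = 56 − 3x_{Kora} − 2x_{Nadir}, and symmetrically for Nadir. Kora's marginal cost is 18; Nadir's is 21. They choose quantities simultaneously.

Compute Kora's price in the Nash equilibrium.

32.8125

Mine Kora's profit: π = x_{Kora}(56 − 3x_{Kora} − 2x_{Nadir}) − 18x_{Kora}.
∂π/∂x_{Kora} = 38 − 6x_{Kora} − 2x_{Nadir} = 0 ⇒ x_{Kora} = 19/3 − (1/3)x_{Nadir}.
Similarly x_{Nadir} = 35/6 − (1/3)x_{Kora}.
Solving the two reaction functions simultaneously: (1 − (−1/3)(−1/3))x_{Kora} = 19/3 − (1/3)·(35/6), so (8/9)x_{Kora} = 79/18 and x_{Kora} = 4.9375.
Then x_{Nadir} = 35/6 − (1/3)·4.9375 = 4.1875.
P_{Kora} = 56 − 3·4.9375 − 2·4.1875 = 32.8125.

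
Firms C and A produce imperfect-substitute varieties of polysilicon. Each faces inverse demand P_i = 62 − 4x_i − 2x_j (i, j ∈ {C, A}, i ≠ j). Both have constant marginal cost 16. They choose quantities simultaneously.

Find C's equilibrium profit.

Firm C's profit: π = x_C(62 − 4x_C − 2x_A) − 16x_C.
∂π/∂x_C = 46 − 8x_C − 2x_A = 0 ⇒ x_C = 5.75 − 0.25x_A.
By symmetry x_A = x_C; substituting into the reaction function, 1.25x_C = 5.75 and x_C = 4.6.
P_C = 62 − 4·4.6 − 2·4.6 = 34.4.
Profit = (34.4 − 16)·4.6 = 84.64.

84.64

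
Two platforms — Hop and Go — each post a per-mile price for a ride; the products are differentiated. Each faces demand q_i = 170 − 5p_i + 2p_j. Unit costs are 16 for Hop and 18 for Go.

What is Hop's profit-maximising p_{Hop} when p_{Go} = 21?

Hop's profit: π = (p_{Hop} − 16)(170 − 5p_{Hop} + 2p_{Go}).
∂π/∂p_{Hop} = 250 − 10p_{Hop} + 2p_{Go} = 0 ⇒ p_{Hop} = 25 + 0.2p_{Go}.
At p_{Go} = 21: p_{Hop} = 25 + 0.2·21 = 29.2.

29.2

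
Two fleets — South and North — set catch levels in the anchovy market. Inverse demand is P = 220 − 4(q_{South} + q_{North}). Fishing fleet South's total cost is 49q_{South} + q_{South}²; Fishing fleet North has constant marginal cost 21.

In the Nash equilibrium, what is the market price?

Fishing fleet South's profit: π = q_{South}(220 − 4(q_{South} + q_{North})) − 49q_{South} − q_{South}².
∂π/∂q_{South} = 171 − 10q_{South} − 4q_{North} = 0, so q_{South} = 17.1 − 0.4q_{North}.
For North: ∂π/∂q_{North} = 199 − 8q_{North} − 4q_{South} = 0 ⇒ q_{North} = 24.875 − 0.5q_{South}.
Plugging q_{North} into South's best response: q_{South} = 17.1 − 0.4(24.875 − 0.5q_{South}) ⇒ 0.8q_{South} = 7.15, so q_{South} = 8.9375.
Then q_{North} = 24.875 − 0.5·8.9375 = 653/32.
Equilibrium price: P = 220 − 4·(939/32) = 102.625.

102.625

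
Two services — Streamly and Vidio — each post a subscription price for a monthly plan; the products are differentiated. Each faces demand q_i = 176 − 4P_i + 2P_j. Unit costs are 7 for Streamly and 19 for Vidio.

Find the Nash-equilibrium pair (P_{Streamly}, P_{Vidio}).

Streamly's profit: π = (P_{Streamly} − 7)(176 − 4P_{Streamly} + 2P_{Vidio}).
∂π/∂P_{Streamly} = 204 − 8P_{Streamly} + 2P_{Vidio} = 0 ⇒ P_{Streamly} = 25.5 + 0.25P_{Vidio}.
Similarly P_{Vidio} = 31.5 + 0.25P_{Streamly}.
Solving the two reaction functions simultaneously: (1 − (0.25)(0.25))P_{Streamly} = 25.5 + 0.25·31.5, so 0.9375P_{Streamly} = 33.375 and P_{Streamly} = 35.6.
Then P_{Vidio} = 31.5 + 0.25·35.6 = 40.4.

35.6, 40.4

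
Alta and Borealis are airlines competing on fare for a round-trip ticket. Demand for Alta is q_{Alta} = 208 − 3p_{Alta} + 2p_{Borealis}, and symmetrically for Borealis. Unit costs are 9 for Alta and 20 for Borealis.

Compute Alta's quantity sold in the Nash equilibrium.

Alta's profit: π = (p_{Alta} − 9)(208 − 3p_{Alta} + 2p_{Borealis}).
∂π/∂p_{Alta} = 235 − 6p_{Alta} + 2p_{Borealis} = 0 ⇒ p_{Alta} = 235/6 + (1/3)p_{Borealis}.
Similarly p_{Borealis} = 134/3 + (1/3)p_{Alta}.
Plugging p_{Borealis} into Alta's best response: p_{Alta} = 235/6 + (1/3)(134/3 + (1/3)p_{Alta}) ⇒ (8/9)p_{Alta} = 973/18, so p_{Alta} = 60.8125.
Then p_{Borealis} = 134/3 + (1/3)·60.8125 = 64.9375.
q_{Alta} = 208 − 3·60.8125 + 2·64.9375 = 155.4375.

155.4375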